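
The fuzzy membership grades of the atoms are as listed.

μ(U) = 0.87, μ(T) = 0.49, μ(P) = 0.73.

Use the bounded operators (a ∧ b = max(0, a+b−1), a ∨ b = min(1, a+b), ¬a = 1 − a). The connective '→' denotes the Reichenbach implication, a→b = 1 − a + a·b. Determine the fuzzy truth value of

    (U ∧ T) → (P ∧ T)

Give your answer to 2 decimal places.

U ∧ T = max(0, a+b−1) on (0.87, 0.49) = 0.36
P ∧ T = max(0, a+b−1) on (0.73, 0.49) = 0.22
(U ∧ T) → (P ∧ T)  [Reichenbach: 1 − a + a·b] with a=0.36, b=0.22 → 0.72

0.72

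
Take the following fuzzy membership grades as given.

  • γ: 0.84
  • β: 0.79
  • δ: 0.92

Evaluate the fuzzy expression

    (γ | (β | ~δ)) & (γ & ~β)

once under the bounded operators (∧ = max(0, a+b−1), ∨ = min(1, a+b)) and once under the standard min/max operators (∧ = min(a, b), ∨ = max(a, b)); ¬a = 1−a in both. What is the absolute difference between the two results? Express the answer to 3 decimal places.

0.160

Under bounded:
  ~δ = 1 − 0.92 = 0.08
  β | ~δ = min(1, a+b) on (0.79, 0.08) = 0.87
  γ | (β | ~δ) = min(1, a+b) on (0.84, 0.87) = 1.00
  ~β = 1 − 0.79 = 0.21
  γ & ~β = max(0, a+b−1) on (0.84, 0.21) = 0.05
  (γ | (β | ~δ)) & (γ & ~β) = max(0, a+b−1) on (1.00, 0.05) = 0.05
  → value = 0.0500
Under standard min/max:
  ~δ = 1 − 0.92 = 0.08
  β | ~δ = max(a, b) on (0.79, 0.08) = 0.79
  γ | (β | ~δ) = max(a, b) on (0.84, 0.79) = 0.84
  ~β = 1 − 0.79 = 0.21
  γ & ~β = min(a, b) on (0.84, 0.21) = 0.21
  (γ | (β | ~δ)) & (γ & ~β) = min(a, b) on (0.84, 0.21) = 0.21
  → value = 0.2100
|0.0500 − 0.2100| = 0.160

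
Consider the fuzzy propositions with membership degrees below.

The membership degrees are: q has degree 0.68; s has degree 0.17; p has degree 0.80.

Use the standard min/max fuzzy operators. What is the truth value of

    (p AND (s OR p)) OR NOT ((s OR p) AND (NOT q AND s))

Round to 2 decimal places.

s OR p = max(a, b) on (0.17, 0.80) = 0.80
p AND (s OR p) = min(a, b) on (0.80, 0.80) = 0.80
s OR p = max(a, b) on (0.17, 0.80) = 0.80
NOT q = 1 − 0.68 = 0.32
NOT q AND s = min(a, b) on (0.32, 0.17) = 0.17
(s OR p) AND (NOT q AND s) = min(a, b) on (0.80, 0.17) = 0.17
NOT ((s OR p) AND (NOT q AND s)) = 1 − 0.17 = 0.83
(p AND (s OR p)) OR NOT ((s OR p) AND (NOT q AND s)) = max(a, b) on (0.80, 0.83) = 0.83

0.83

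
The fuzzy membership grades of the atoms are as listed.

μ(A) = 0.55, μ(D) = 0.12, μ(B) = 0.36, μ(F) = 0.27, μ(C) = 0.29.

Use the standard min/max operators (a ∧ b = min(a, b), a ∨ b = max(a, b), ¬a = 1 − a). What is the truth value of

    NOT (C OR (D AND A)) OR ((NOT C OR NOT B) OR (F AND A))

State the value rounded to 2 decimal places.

D AND A = min(a, b) on (0.12, 0.55) = 0.12
C OR (D AND A) = max(a, b) on (0.29, 0.12) = 0.29
NOT (C OR (D AND A)) = 1 − 0.29 = 0.71
NOT C = 1 − 0.29 = 0.71
NOT B = 1 − 0.36 = 0.64
NOT C OR NOT B = max(a, b) on (0.71, 0.64) = 0.71
F AND A = min(a, b) on (0.27, 0.55) = 0.27
(NOT C OR NOT B) OR (F AND A) = max(a, b) on (0.71, 0.27) = 0.71
NOT (C OR (D AND A)) OR ((NOT C OR NOT B) OR (F AND A)) = max(a, b) on (0.71, 0.71) = 0.71

0.71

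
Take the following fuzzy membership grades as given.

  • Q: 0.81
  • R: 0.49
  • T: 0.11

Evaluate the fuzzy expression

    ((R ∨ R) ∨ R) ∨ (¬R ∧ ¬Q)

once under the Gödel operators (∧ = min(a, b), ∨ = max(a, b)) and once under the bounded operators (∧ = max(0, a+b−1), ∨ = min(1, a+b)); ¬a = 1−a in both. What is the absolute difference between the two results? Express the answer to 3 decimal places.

0.510

Under Gödel:
  R ∨ R = max(a, b) on (0.49, 0.49) = 0.49
  (R ∨ R) ∨ R = max(a, b) on (0.49, 0.49) = 0.49
  ¬R = 1 − 0.49 = 0.51
  ¬Q = 1 − 0.81 = 0.19
  ¬R ∧ ¬Q = min(a, b) on (0.51, 0.19) = 0.19
  ((R ∨ R) ∨ R) ∨ (¬R ∧ ¬Q) = max(a, b) on (0.49, 0.19) = 0.49
  → value = 0.4900
Under bounded:
  R ∨ R = min(1, a+b) on (0.49, 0.49) = 0.98
  (R ∨ R) ∨ R = min(1, a+b) on (0.98, 0.49) = 1.00
  ¬R = 1 − 0.49 = 0.51
  ¬Q = 1 − 0.81 = 0.19
  ¬R ∧ ¬Q = max(0, a+b−1) on (0.51, 0.19) = 0.00
  ((R ∨ R) ∨ R) ∨ (¬R ∧ ¬Q) = min(1, a+b) on (1.00, 0.00) = 1.00
  → value = 1.0000
|0.4900 − 1.0000| = 0.510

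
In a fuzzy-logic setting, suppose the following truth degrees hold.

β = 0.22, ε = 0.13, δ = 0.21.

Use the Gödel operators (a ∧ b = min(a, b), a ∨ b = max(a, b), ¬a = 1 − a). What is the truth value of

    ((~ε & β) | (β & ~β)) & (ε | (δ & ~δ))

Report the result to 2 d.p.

~ε = 1 − 0.13 = 0.87
~ε & β = min(a, b) on (0.87, 0.22) = 0.22
~β = 1 − 0.22 = 0.78
β & ~β = min(a, b) on (0.22, 0.78) = 0.22
(~ε & β) | (β & ~β) = max(a, b) on (0.22, 0.22) = 0.22
~δ = 1 − 0.21 = 0.79
δ & ~δ = min(a, b) on (0.21, 0.79) = 0.21
ε | (δ & ~δ) = max(a, b) on (0.13, 0.21) = 0.21
((~ε & β) | (β & ~β)) & (ε | (δ & ~δ)) = min(a, b) on (0.22, 0.21) = 0.21

0.21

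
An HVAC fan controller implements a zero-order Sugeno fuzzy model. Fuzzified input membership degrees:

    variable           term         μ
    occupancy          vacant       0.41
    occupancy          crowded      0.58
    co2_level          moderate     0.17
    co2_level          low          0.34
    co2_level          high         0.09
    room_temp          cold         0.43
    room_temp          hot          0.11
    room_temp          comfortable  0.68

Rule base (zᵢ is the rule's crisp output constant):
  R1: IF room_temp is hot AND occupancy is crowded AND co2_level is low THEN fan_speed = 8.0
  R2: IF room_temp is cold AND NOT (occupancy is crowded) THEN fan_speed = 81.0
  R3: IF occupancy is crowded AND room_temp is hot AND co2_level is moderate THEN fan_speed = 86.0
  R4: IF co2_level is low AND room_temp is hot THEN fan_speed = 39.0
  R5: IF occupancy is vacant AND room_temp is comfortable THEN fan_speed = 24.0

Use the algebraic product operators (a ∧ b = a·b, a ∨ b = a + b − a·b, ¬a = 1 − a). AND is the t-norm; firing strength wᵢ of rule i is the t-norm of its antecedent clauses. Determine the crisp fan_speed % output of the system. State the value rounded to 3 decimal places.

R1 (z=8.0): hot=0.11, crowded=0.58, low=0.34; AND[a·b] → w = 0.0217
R2 (z=81.0): cold=0.43, ¬crowded=1−0.58=0.42; AND[a·b] → w = 0.1806
R3 (z=86.0): crowded=0.58, hot=0.11, moderate=0.17; AND[a·b] → w = 0.0108
R4 (z=39.0): low=0.34, hot=0.11; AND[a·b] → w = 0.0374
R5 (z=24.0): vacant=0.41, comfortable=0.68; AND[a·b] → w = 0.2788
Weighted average = (0.0217·8.0 + 0.1806·81.0 + 0.0108·86.0 + 0.0374·39.0 + 0.2788·24.0) / (0.0217 + 0.1806 + 0.0108 + 0.0374 + 0.2788)
  = 23.8847 / 0.5293 = 45.122

45.122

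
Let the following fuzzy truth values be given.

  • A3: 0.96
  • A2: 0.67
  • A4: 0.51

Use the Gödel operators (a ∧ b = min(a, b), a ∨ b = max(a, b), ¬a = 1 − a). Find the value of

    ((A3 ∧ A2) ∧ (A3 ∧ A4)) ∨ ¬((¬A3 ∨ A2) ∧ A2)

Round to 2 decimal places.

0.51

A3 ∧ A2 = min(a, b) on (0.96, 0.67) = 0.67
A3 ∧ A4 = min(a, b) on (0.96, 0.51) = 0.51
(A3 ∧ A2) ∧ (A3 ∧ A4) = min(a, b) on (0.67, 0.51) = 0.51
¬A3 = 1 − 0.96 = 0.04
¬A3 ∨ A2 = max(a, b) on (0.04, 0.67) = 0.67
(¬A3 ∨ A2) ∧ A2 = min(a, b) on (0.67, 0.67) = 0.67
¬((¬A3 ∨ A2) ∧ A2) = 1 − 0.67 = 0.33
((A3 ∧ A2) ∧ (A3 ∧ A4)) ∨ ¬((¬A3 ∨ A2) ∧ A2) = max(a, b) on (0.51, 0.33) = 0.51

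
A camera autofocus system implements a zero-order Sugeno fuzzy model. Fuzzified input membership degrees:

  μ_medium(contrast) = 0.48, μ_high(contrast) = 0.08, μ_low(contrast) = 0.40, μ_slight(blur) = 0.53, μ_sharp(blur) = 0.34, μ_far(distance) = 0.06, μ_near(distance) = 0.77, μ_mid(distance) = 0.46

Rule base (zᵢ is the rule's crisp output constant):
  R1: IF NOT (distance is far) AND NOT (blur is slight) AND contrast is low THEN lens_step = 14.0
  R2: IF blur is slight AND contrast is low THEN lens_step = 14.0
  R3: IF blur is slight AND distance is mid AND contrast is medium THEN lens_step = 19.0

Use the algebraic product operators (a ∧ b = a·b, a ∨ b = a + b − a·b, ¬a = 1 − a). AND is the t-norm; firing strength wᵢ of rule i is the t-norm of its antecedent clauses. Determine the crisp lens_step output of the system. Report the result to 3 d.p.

15.157

R1 (z=14.0): ¬far=1−0.06=0.94, ¬slight=1−0.53=0.47, low=0.40; AND[a·b] → w = 0.1767
R2 (z=14.0): slight=0.53, low=0.40; AND[a·b] → w = 0.2120
R3 (z=19.0): slight=0.53, mid=0.46, medium=0.48; AND[a·b] → w = 0.1170
Weighted average = (0.1767·14.0 + 0.2120·14.0 + 0.1170·19.0) / (0.1767 + 0.2120 + 0.1170)
  = 7.6655 / 0.5057 = 15.157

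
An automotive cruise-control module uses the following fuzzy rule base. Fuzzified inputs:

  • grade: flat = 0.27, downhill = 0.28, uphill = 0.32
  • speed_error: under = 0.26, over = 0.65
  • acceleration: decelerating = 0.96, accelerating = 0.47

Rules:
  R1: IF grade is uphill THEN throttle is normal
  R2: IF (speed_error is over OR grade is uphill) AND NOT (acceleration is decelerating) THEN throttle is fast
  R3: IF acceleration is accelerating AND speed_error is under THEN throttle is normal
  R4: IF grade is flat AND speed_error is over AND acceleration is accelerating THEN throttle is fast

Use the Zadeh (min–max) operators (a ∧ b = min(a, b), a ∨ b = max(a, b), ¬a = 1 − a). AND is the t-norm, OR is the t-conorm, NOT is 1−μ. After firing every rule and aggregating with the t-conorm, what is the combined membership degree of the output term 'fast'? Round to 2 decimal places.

0.27

R1: uphill=0.32 → w = 0.32
R2: (over=0.65 OR uphill=0.32) = 0.65; AND[min(a, b)] with ¬decelerating=1−0.96=0.04 → w = 0.04
R3: accelerating=0.47, under=0.26; AND[min(a, b)] → w = 0.26
R4: flat=0.27, over=0.65, accelerating=0.47; AND[min(a, b)] → w = 0.27
Rules with consequent 'fast': {R2, R4} → strengths 0.04, 0.27
Aggregate via t-conorm [max(a, b)]: 0.27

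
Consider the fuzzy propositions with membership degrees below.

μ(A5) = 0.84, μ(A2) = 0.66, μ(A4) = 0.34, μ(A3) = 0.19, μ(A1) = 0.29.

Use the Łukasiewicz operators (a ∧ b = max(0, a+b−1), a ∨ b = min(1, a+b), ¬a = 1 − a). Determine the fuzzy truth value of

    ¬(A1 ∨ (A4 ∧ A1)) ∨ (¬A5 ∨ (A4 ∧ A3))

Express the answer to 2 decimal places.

0.87

A4 ∧ A1 = max(0, a+b−1) on (0.34, 0.29) = 0.00
A1 ∨ (A4 ∧ A1) = min(1, a+b) on (0.29, 0.00) = 0.29
¬(A1 ∨ (A4 ∧ A1)) = 1 − 0.29 = 0.71
¬A5 = 1 − 0.84 = 0.16
A4 ∧ A3 = max(0, a+b−1) on (0.34, 0.19) = 0.00
¬A5 ∨ (A4 ∧ A3) = min(1, a+b) on (0.16, 0.00) = 0.16
¬(A1 ∨ (A4 ∧ A1)) ∨ (¬A5 ∨ (A4 ∧ A3)) = min(1, a+b) on (0.71, 0.16) = 0.87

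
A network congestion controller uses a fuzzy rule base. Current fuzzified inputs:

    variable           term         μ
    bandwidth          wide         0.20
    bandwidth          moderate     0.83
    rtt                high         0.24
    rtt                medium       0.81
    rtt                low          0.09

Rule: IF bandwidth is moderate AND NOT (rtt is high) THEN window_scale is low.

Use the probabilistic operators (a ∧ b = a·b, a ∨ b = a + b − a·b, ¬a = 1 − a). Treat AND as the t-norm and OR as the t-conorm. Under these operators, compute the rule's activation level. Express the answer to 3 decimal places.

firing strength: moderate=0.83, ¬high=1−0.24=0.76; AND[a·b] → w = 0.6308

0.631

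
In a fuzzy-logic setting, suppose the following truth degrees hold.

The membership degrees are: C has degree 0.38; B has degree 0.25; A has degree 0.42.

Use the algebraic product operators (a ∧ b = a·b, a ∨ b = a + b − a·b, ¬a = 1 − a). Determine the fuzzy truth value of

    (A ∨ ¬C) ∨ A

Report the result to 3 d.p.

0.872

¬C = 1 − 0.3800 = 0.6200
A ∨ ¬C = a + b − a·b on (0.4200, 0.6200) = 0.7796
(A ∨ ¬C) ∨ A = a + b − a·b on (0.7796, 0.4200) = 0.8722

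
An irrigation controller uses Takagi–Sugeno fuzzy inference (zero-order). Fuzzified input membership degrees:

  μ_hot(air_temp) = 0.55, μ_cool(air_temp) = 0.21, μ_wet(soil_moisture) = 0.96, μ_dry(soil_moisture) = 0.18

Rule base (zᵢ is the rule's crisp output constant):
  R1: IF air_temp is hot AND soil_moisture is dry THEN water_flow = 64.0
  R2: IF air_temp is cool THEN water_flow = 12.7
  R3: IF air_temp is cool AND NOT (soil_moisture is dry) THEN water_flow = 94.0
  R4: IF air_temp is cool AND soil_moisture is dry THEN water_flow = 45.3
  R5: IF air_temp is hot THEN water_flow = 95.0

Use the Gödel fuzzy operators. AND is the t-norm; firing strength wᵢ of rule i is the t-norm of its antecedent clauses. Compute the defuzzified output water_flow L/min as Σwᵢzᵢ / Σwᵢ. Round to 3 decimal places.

70.926

R1 (z=64.0): hot=0.55, dry=0.18; AND[min(a, b)] → w = 0.18
R2 (z=12.7): cool=0.21 → w = 0.21
R3 (z=94.0): cool=0.21, ¬dry=1−0.18=0.82; AND[min(a, b)] → w = 0.21
R4 (z=45.3): cool=0.21, dry=0.18; AND[min(a, b)] → w = 0.18
R5 (z=95.0): hot=0.55 → w = 0.55
Weighted average = (0.18·64.0 + 0.21·12.7 + 0.21·94.0 + 0.18·45.3 + 0.55·95.0) / (0.18 + 0.21 + 0.21 + 0.18 + 0.55)
  = 94.3310 / 1.3300 = 70.926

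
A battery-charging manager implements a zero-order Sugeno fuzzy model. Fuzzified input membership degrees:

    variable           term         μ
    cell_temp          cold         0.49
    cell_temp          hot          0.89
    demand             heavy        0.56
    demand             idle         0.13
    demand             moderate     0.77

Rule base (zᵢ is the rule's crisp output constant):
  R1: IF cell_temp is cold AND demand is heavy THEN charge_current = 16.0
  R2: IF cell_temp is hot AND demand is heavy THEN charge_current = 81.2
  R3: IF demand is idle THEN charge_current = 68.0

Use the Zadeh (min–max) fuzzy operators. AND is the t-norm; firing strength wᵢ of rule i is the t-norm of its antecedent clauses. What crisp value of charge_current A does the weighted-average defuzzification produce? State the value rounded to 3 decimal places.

52.671

R1 (z=16.0): cold=0.49, heavy=0.56; AND[min(a, b)] → w = 0.49
R2 (z=81.2): hot=0.89, heavy=0.56; AND[min(a, b)] → w = 0.56
R3 (z=68.0): idle=0.13 → w = 0.13
Weighted average = (0.49·16.0 + 0.56·81.2 + 0.13·68.0) / (0.49 + 0.56 + 0.13)
  = 62.1520 / 1.1800 = 52.671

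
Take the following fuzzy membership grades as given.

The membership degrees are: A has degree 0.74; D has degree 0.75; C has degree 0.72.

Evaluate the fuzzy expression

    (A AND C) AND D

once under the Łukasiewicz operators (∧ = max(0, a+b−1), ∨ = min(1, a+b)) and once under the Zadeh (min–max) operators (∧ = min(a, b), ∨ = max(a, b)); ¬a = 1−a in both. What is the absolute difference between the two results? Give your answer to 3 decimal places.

Under Łukasiewicz:
  A AND C = max(0, a+b−1) on (0.74, 0.72) = 0.46
  (A AND C) AND D = max(0, a+b−1) on (0.46, 0.75) = 0.21
  → value = 0.2100
Under Zadeh (min–max):
  A AND C = min(a, b) on (0.74, 0.72) = 0.72
  (A AND C) AND D = min(a, b) on (0.72, 0.75) = 0.72
  → value = 0.7200
|0.2100 − 0.7200| = 0.510

0.510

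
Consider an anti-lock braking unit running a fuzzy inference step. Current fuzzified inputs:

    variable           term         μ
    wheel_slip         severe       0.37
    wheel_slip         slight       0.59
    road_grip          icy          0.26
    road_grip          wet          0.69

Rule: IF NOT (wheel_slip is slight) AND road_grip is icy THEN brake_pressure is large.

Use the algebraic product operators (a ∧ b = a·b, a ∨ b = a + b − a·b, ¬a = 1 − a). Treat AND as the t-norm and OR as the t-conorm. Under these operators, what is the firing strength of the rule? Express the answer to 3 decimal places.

firing strength: ¬slight=1−0.59=0.41, icy=0.26; AND[a·b] → w = 0.1066

0.107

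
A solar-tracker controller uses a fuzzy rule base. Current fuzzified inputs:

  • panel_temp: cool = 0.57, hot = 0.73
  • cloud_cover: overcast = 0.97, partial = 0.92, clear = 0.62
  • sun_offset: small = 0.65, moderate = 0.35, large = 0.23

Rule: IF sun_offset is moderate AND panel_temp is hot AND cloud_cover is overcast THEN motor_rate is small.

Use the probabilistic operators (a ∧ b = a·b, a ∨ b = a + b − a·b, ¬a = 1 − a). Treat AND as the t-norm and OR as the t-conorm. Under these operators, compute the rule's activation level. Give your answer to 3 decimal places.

firing strength: moderate=0.35, hot=0.73, overcast=0.97; AND[a·b] → w = 0.2478

0.248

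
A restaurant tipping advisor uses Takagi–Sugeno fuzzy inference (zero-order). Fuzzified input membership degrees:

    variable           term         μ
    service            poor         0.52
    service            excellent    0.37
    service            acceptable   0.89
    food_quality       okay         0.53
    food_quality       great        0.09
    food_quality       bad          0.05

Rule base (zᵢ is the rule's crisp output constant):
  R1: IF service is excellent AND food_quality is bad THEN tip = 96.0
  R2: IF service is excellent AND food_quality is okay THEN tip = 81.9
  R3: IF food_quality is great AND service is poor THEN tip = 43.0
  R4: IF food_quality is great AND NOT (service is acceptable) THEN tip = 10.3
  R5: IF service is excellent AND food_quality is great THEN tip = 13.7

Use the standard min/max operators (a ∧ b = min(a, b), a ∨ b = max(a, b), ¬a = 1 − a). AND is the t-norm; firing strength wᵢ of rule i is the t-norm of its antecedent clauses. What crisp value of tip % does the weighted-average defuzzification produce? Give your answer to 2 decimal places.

R1 (z=96.0): excellent=0.37, bad=0.05; AND[min(a, b)] → w = 0.05
R2 (z=81.9): excellent=0.37, okay=0.53; AND[min(a, b)] → w = 0.37
R3 (z=43.0): great=0.09, poor=0.52; AND[min(a, b)] → w = 0.09
R4 (z=10.3): great=0.09, ¬acceptable=1−0.89=0.11; AND[min(a, b)] → w = 0.09
R5 (z=13.7): excellent=0.37, great=0.09; AND[min(a, b)] → w = 0.09
Weighted average = (0.05·96.0 + 0.37·81.9 + 0.09·43.0 + 0.09·10.3 + 0.09·13.7) / (0.05 + 0.37 + 0.09 + 0.09 + 0.09)
  = 41.1330 / 0.6900 = 59.61

59.61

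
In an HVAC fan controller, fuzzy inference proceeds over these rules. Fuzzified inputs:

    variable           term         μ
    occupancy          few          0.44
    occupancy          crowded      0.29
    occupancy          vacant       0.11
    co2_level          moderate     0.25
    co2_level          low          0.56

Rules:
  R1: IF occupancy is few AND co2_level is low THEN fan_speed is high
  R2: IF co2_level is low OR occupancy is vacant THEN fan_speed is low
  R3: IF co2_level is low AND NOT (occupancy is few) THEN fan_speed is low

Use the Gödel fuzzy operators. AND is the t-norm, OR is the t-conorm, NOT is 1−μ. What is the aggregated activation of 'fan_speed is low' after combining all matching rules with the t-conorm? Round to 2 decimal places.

R1: few=0.44, low=0.56; AND[min(a, b)] → w = 0.44
R2: low=0.56, vacant=0.11; OR[max(a, b)] → w = 0.56
R3: low=0.56, ¬few=1−0.44=0.56; AND[min(a, b)] → w = 0.56
Rules with consequent 'low': {R2, R3} → strengths 0.56, 0.56
Aggregate via t-conorm [max(a, b)]: 0.56

0.56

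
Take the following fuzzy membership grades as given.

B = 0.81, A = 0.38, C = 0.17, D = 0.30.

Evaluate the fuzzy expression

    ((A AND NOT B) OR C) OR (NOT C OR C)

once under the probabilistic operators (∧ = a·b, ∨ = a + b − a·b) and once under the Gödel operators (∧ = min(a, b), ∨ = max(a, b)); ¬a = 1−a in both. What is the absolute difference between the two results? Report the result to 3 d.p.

Under probabilistic:
  NOT B = 1 − 0.8100 = 0.1900
  A AND NOT B = a·b on (0.3800, 0.1900) = 0.0722
  (A AND NOT B) OR C = a + b − a·b on (0.0722, 0.1700) = 0.2299
  NOT C = 1 − 0.1700 = 0.8300
  NOT C OR C = a + b − a·b on (0.8300, 0.1700) = 0.8589
  ((A AND NOT B) OR C) OR (NOT C OR C) = a + b − a·b on (0.2299, 0.8589) = 0.8913
  → value = 0.8913
Under Gödel:
  NOT B = 1 − 0.81 = 0.19
  A AND NOT B = min(a, b) on (0.38, 0.19) = 0.19
  (A AND NOT B) OR C = max(a, b) on (0.19, 0.17) = 0.19
  NOT C = 1 − 0.17 = 0.83
  NOT C OR C = max(a, b) on (0.83, 0.17) = 0.83
  ((A AND NOT B) OR C) OR (NOT C OR C) = max(a, b) on (0.19, 0.83) = 0.83
  → value = 0.8300
|0.8913 − 0.8300| = 0.061

0.061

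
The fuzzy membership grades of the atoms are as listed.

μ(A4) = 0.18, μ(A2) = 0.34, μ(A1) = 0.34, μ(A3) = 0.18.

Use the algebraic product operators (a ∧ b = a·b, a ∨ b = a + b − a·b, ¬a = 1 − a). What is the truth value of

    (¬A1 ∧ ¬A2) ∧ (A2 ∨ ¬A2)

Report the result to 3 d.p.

0.338

¬A1 = 1 − 0.3400 = 0.6600
¬A2 = 1 − 0.3400 = 0.6600
¬A1 ∧ ¬A2 = a·b on (0.6600, 0.6600) = 0.4356
¬A2 = 1 − 0.3400 = 0.6600
A2 ∨ ¬A2 = a + b − a·b on (0.3400, 0.6600) = 0.7756
(¬A1 ∧ ¬A2) ∧ (A2 ∨ ¬A2) = a·b on (0.4356, 0.7756) = 0.3379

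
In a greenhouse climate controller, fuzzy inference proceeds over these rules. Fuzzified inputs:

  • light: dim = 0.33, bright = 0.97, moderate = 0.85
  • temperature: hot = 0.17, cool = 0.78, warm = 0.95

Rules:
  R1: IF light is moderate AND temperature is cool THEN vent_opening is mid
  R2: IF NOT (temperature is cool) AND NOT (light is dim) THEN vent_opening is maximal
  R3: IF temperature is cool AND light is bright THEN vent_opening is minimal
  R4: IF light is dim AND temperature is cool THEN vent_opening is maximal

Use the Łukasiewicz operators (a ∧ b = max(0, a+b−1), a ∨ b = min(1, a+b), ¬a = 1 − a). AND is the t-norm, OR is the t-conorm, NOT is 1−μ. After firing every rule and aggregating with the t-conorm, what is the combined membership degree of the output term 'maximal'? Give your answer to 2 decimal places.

R1: moderate=0.85, cool=0.78; AND[max(0, a+b−1)] → w = 0.63
R2: ¬cool=1−0.78=0.22, ¬dim=1−0.33=0.67; AND[max(0, a+b−1)] → w = 0.00
R3: cool=0.78, bright=0.97; AND[max(0, a+b−1)] → w = 0.75
R4: dim=0.33, cool=0.78; AND[max(0, a+b−1)] → w = 0.11
Rules with consequent 'maximal': {R2, R4} → strengths 0.00, 0.11
Aggregate via t-conorm [min(1, a+b)]: 0.11

0.11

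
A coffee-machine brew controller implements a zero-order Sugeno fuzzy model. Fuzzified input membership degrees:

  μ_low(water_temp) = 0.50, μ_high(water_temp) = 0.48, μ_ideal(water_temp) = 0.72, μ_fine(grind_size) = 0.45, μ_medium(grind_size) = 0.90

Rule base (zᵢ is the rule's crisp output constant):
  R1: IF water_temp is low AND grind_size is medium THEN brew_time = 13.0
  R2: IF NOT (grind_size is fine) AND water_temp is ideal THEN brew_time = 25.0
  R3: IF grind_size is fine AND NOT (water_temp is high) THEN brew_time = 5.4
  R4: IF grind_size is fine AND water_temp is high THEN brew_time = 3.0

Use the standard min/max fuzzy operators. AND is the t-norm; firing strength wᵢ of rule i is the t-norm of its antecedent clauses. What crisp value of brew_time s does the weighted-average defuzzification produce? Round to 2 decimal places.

R1 (z=13.0): low=0.50, medium=0.90; AND[min(a, b)] → w = 0.50
R2 (z=25.0): ¬fine=1−0.45=0.55, ideal=0.72; AND[min(a, b)] → w = 0.55
R3 (z=5.4): fine=0.45, ¬high=1−0.48=0.52; AND[min(a, b)] → w = 0.45
R4 (z=3.0): fine=0.45, high=0.48; AND[min(a, b)] → w = 0.45
Weighted average = (0.50·13.0 + 0.55·25.0 + 0.45·5.4 + 0.45·3.0) / (0.50 + 0.55 + 0.45 + 0.45)
  = 24.0300 / 1.9500 = 12.32

12.32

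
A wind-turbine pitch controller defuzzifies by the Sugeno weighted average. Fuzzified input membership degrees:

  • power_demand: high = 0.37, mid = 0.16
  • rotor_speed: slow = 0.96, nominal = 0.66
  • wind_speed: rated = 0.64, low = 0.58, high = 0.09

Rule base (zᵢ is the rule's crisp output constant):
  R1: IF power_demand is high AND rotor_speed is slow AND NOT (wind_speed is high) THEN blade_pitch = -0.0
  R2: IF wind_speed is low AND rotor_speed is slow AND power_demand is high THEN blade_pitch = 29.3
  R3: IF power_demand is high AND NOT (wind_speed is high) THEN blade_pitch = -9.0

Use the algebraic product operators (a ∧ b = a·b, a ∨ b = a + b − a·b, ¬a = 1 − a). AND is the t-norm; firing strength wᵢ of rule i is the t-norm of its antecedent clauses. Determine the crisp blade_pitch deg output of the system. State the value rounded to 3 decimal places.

3.471

R1 (z=-0.0): high=0.37, slow=0.96, ¬high=1−0.09=0.91; AND[a·b] → w = 0.3232
R2 (z=29.3): low=0.58, slow=0.96, high=0.37; AND[a·b] → w = 0.2060
R3 (z=-9.0): high=0.37, ¬high=1−0.09=0.91; AND[a·b] → w = 0.3367
Weighted average = (0.3232·-0.0 + 0.2060·29.3 + 0.3367·-9.0) / (0.3232 + 0.2060 + 0.3367)
  = 3.0060 / 0.8659 = 3.471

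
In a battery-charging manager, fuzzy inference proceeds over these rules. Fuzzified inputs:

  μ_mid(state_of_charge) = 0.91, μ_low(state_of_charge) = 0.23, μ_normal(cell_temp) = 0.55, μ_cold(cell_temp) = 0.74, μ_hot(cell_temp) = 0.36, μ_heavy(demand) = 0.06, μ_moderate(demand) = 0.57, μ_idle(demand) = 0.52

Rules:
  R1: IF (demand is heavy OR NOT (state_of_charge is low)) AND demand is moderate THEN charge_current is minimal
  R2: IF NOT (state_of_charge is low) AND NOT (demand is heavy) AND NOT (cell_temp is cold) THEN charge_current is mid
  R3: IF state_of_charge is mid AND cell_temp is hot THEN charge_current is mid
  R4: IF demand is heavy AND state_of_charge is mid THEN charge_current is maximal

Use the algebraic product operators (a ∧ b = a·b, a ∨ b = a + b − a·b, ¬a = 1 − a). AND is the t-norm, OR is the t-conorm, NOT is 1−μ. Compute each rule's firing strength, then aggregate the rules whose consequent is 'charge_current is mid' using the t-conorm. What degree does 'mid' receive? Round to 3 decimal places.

R1: (heavy=0.06 OR ¬low=1−0.23=0.77) = 0.7838; AND[a·b] with moderate=0.57 → w = 0.4468
R2: ¬low=1−0.23=0.77, ¬heavy=1−0.06=0.94, ¬cold=1−0.74=0.26; AND[a·b] → w = 0.1882
R3: mid=0.91, hot=0.36; AND[a·b] → w = 0.3276
R4: heavy=0.06, mid=0.91; AND[a·b] → w = 0.0546
Rules with consequent 'mid': {R2, R3} → strengths 0.1882, 0.3276
Aggregate via t-conorm [a + b − a·b]: 0.4541

0.454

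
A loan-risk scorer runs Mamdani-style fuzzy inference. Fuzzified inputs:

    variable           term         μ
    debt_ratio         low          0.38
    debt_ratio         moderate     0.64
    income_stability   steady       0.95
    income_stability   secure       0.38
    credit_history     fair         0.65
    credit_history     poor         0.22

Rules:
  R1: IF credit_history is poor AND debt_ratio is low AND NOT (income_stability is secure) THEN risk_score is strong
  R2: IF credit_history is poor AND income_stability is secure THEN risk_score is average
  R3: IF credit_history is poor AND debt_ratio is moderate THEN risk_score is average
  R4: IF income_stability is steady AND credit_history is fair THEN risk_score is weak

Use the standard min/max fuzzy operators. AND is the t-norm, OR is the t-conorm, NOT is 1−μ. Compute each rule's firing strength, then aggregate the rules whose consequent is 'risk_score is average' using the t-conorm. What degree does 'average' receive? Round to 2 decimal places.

0.22

R1: poor=0.22, low=0.38, ¬secure=1−0.38=0.62; AND[min(a, b)] → w = 0.22
R2: poor=0.22, secure=0.38; AND[min(a, b)] → w = 0.22
R3: poor=0.22, moderate=0.64; AND[min(a, b)] → w = 0.22
R4: steady=0.95, fair=0.65; AND[min(a, b)] → w = 0.65
Rules with consequent 'average': {R2, R3} → strengths 0.22, 0.22
Aggregate via t-conorm [max(a, b)]: 0.22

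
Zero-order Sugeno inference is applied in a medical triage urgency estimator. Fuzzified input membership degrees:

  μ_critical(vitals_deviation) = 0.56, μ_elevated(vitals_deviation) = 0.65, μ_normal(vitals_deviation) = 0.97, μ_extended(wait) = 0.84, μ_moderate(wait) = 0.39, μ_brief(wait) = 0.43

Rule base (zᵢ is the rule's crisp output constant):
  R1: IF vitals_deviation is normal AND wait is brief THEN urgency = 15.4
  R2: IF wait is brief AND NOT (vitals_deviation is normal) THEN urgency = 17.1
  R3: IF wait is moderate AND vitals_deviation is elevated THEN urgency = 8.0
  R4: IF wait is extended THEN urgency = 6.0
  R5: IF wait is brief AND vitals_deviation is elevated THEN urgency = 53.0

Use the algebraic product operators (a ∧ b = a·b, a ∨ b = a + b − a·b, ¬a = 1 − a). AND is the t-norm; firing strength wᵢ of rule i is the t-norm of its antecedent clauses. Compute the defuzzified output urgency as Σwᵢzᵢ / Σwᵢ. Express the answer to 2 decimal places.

15.82

R1 (z=15.4): normal=0.97, brief=0.43; AND[a·b] → w = 0.4171
R2 (z=17.1): brief=0.43, ¬normal=1−0.97=0.03; AND[a·b] → w = 0.0129
R3 (z=8.0): moderate=0.39, elevated=0.65; AND[a·b] → w = 0.2535
R4 (z=6.0): extended=0.84 → w = 0.8400
R5 (z=53.0): brief=0.43, elevated=0.65; AND[a·b] → w = 0.2795
Weighted average = (0.4171·15.4 + 0.0129·17.1 + 0.2535·8.0 + 0.8400·6.0 + 0.2795·53.0) / (0.4171 + 0.0129 + 0.2535 + 0.8400 + 0.2795)
  = 28.5254 / 1.8030 = 15.82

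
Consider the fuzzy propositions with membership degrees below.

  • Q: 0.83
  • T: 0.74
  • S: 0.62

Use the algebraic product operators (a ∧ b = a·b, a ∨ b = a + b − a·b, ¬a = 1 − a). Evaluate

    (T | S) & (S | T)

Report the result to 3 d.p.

T | S = a + b − a·b on (0.7400, 0.6200) = 0.9012
S | T = a + b − a·b on (0.6200, 0.7400) = 0.9012
(T | S) & (S | T) = a·b on (0.9012, 0.9012) = 0.8122

0.812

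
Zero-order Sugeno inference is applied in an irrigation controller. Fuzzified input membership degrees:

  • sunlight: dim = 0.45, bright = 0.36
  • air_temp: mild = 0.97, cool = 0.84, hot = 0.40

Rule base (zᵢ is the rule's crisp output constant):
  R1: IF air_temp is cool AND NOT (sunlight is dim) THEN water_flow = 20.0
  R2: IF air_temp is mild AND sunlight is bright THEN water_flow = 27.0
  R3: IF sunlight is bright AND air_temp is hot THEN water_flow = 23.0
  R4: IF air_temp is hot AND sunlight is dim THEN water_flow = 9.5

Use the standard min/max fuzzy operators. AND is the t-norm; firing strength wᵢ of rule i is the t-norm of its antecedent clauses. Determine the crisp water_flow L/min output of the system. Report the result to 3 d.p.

R1 (z=20.0): cool=0.84, ¬dim=1−0.45=0.55; AND[min(a, b)] → w = 0.55
R2 (z=27.0): mild=0.97, bright=0.36; AND[min(a, b)] → w = 0.36
R3 (z=23.0): bright=0.36, hot=0.40; AND[min(a, b)] → w = 0.36
R4 (z=9.5): hot=0.40, dim=0.45; AND[min(a, b)] → w = 0.40
Weighted average = (0.55·20.0 + 0.36·27.0 + 0.36·23.0 + 0.40·9.5) / (0.55 + 0.36 + 0.36 + 0.40)
  = 32.8000 / 1.6700 = 19.641

19.641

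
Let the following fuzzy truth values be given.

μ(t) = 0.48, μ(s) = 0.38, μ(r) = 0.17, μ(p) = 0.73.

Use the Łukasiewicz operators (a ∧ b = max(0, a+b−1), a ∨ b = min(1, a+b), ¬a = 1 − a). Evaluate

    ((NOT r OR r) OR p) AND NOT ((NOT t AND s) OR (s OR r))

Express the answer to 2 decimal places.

NOT r = 1 − 0.17 = 0.83
NOT r OR r = min(1, a+b) on (0.83, 0.17) = 1.00
(NOT r OR r) OR p = min(1, a+b) on (1.00, 0.73) = 1.00
NOT t = 1 − 0.48 = 0.52
NOT t AND s = max(0, a+b−1) on (0.52, 0.38) = 0.00
s OR r = min(1, a+b) on (0.38, 0.17) = 0.55
(NOT t AND s) OR (s OR r) = min(1, a+b) on (0.00, 0.55) = 0.55
NOT ((NOT t AND s) OR (s OR r)) = 1 − 0.55 = 0.45
((NOT r OR r) OR p) AND NOT ((NOT t AND s) OR (s OR r)) = max(0, a+b−1) on (1.00, 0.45) = 0.45

0.45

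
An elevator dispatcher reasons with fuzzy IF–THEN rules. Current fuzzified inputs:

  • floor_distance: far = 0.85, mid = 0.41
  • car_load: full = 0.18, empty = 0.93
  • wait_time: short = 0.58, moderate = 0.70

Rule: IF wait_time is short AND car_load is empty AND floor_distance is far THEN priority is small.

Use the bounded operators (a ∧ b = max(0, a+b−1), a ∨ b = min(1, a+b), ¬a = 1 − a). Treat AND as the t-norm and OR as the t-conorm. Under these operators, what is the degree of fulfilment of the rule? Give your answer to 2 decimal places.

0.36

firing strength: short=0.58, empty=0.93, far=0.85; AND[max(0, a+b−1)] → w = 0.36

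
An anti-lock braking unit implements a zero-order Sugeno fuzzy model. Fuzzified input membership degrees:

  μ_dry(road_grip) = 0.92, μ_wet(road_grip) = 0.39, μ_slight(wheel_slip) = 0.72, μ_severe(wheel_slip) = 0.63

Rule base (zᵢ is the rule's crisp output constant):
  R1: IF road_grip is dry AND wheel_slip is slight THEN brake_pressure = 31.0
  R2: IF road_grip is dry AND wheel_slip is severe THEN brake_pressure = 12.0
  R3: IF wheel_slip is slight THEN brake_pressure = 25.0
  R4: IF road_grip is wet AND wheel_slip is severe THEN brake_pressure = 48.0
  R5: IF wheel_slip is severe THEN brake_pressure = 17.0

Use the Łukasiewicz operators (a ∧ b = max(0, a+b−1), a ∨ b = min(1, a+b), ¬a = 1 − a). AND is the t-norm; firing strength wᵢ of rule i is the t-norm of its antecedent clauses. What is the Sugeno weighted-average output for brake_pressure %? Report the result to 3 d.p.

21.918

R1 (z=31.0): dry=0.92, slight=0.72; AND[max(0, a+b−1)] → w = 0.64
R2 (z=12.0): dry=0.92, severe=0.63; AND[max(0, a+b−1)] → w = 0.55
R3 (z=25.0): slight=0.72 → w = 0.72
R4 (z=48.0): wet=0.39, severe=0.63; AND[max(0, a+b−1)] → w = 0.02
R5 (z=17.0): severe=0.63 → w = 0.63
Weighted average = (0.64·31.0 + 0.55·12.0 + 0.72·25.0 + 0.02·48.0 + 0.63·17.0) / (0.64 + 0.55 + 0.72 + 0.02 + 0.63)
  = 56.1100 / 2.5600 = 21.918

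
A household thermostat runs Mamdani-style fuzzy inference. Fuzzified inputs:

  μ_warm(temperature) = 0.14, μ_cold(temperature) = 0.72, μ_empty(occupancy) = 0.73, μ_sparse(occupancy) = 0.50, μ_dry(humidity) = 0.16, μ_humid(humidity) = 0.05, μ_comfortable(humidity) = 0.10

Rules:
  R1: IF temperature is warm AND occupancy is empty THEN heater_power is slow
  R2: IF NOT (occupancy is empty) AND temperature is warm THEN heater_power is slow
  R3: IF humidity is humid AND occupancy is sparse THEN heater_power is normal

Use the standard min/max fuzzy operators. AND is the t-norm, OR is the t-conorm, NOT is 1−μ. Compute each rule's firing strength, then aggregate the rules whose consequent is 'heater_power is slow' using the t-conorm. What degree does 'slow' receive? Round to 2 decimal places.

R1: warm=0.14, empty=0.73; AND[min(a, b)] → w = 0.14
R2: ¬empty=1−0.73=0.27, warm=0.14; AND[min(a, b)] → w = 0.14
R3: humid=0.05, sparse=0.50; AND[min(a, b)] → w = 0.05
Rules with consequent 'slow': {R1, R2} → strengths 0.14, 0.14
Aggregate via t-conorm [max(a, b)]: 0.14

0.14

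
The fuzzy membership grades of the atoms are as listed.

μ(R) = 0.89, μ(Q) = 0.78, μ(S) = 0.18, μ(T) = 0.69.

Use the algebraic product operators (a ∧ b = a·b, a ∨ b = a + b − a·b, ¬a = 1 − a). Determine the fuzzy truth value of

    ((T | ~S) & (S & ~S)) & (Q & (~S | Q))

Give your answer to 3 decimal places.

~S = 1 − 0.1800 = 0.8200
T | ~S = a + b − a·b on (0.6900, 0.8200) = 0.9442
~S = 1 − 0.1800 = 0.8200
S & ~S = a·b on (0.1800, 0.8200) = 0.1476
(T | ~S) & (S & ~S) = a·b on (0.9442, 0.1476) = 0.1394
~S = 1 − 0.1800 = 0.8200
~S | Q = a + b − a·b on (0.8200, 0.7800) = 0.9604
Q & (~S | Q) = a·b on (0.7800, 0.9604) = 0.7491
((T | ~S) & (S & ~S)) & (Q & (~S | Q)) = a·b on (0.1394, 0.7491) = 0.1044

0.104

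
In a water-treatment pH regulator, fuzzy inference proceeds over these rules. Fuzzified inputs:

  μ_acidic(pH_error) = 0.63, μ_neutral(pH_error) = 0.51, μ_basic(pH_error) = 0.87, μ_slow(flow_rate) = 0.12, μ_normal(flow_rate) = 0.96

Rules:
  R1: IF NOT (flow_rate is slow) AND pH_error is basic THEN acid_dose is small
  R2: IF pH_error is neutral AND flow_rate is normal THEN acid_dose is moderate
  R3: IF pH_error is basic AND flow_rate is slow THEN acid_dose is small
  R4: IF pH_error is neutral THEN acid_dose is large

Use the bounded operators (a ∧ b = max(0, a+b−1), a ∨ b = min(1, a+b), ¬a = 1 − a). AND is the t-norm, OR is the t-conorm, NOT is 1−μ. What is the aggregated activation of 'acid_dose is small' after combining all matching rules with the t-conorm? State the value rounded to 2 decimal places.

R1: ¬slow=1−0.12=0.88, basic=0.87; AND[max(0, a+b−1)] → w = 0.75
R2: neutral=0.51, normal=0.96; AND[max(0, a+b−1)] → w = 0.47
R3: basic=0.87, slow=0.12; AND[max(0, a+b−1)] → w = 0.00
R4: neutral=0.51 → w = 0.51
Rules with consequent 'small': {R1, R3} → strengths 0.75, 0.00
Aggregate via t-conorm [min(1, a+b)]: 0.75

0.75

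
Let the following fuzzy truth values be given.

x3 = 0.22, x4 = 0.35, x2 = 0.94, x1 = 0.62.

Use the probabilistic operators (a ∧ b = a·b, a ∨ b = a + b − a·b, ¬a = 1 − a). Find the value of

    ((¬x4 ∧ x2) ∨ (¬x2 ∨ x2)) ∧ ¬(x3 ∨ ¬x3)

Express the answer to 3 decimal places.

0.168

¬x4 = 1 − 0.3500 = 0.6500
¬x4 ∧ x2 = a·b on (0.6500, 0.9400) = 0.6110
¬x2 = 1 − 0.9400 = 0.0600
¬x2 ∨ x2 = a + b − a·b on (0.0600, 0.9400) = 0.9436
(¬x4 ∧ x2) ∨ (¬x2 ∨ x2) = a + b − a·b on (0.6110, 0.9436) = 0.9781
¬x3 = 1 − 0.2200 = 0.7800
x3 ∨ ¬x3 = a + b − a·b on (0.2200, 0.7800) = 0.8284
¬(x3 ∨ ¬x3) = 1 − 0.8284 = 0.1716
((¬x4 ∧ x2) ∨ (¬x2 ∨ x2)) ∧ ¬(x3 ∨ ¬x3) = a·b on (0.9781, 0.1716) = 0.1678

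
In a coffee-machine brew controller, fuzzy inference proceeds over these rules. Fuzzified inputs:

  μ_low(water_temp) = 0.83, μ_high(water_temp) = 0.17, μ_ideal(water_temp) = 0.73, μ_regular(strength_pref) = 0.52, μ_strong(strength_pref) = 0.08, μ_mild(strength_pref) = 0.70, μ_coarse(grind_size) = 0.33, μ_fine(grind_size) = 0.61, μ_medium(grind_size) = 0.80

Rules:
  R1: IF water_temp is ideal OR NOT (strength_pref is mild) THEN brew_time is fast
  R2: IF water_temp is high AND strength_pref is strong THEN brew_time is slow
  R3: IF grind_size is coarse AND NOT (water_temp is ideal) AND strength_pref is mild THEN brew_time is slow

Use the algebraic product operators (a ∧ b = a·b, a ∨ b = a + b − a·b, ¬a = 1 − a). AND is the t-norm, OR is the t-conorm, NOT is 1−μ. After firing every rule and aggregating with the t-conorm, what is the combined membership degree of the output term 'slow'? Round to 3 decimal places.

R1: ideal=0.73, ¬mild=1−0.70=0.30; OR[a + b − a·b] → w = 0.8110
R2: high=0.17, strong=0.08; AND[a·b] → w = 0.0136
R3: coarse=0.33, ¬ideal=1−0.73=0.27, mild=0.70; AND[a·b] → w = 0.0624
Rules with consequent 'slow': {R2, R3} → strengths 0.0136, 0.0624
Aggregate via t-conorm [a + b − a·b]: 0.0751

0.075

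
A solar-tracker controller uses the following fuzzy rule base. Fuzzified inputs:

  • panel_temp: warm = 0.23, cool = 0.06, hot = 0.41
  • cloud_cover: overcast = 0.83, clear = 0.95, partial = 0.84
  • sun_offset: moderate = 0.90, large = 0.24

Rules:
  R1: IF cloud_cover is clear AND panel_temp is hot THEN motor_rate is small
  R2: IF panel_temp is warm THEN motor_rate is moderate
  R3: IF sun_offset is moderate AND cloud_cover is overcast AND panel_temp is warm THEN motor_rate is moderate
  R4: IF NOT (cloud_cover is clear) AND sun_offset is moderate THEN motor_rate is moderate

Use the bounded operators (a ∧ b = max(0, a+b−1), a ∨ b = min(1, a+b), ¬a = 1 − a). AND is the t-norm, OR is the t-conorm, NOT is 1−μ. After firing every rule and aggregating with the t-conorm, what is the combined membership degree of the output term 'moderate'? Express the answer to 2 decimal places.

R1: clear=0.95, hot=0.41; AND[max(0, a+b−1)] → w = 0.36
R2: warm=0.23 → w = 0.23
R3: moderate=0.90, overcast=0.83, warm=0.23; AND[max(0, a+b−1)] → w = 0.00
R4: ¬clear=1−0.95=0.05, moderate=0.90; AND[max(0, a+b−1)] → w = 0.00
Rules with consequent 'moderate': {R2, R3, R4} → strengths 0.23, 0.00, 0.00
Aggregate via t-conorm [min(1, a+b)]: 0.23

0.23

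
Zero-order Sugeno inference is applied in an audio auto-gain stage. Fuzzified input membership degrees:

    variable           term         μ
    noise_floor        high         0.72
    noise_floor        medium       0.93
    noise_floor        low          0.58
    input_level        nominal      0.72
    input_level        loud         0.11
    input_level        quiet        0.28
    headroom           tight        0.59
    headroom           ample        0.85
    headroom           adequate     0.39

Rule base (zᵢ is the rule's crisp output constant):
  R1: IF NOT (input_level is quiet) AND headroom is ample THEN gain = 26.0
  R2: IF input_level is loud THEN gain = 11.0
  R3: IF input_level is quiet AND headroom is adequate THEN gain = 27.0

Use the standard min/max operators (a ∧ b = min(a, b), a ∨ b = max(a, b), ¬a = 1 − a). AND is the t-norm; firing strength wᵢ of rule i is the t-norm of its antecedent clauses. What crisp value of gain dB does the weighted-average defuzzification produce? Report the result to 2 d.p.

24.77

R1 (z=26.0): ¬quiet=1−0.28=0.72, ample=0.85; AND[min(a, b)] → w = 0.72
R2 (z=11.0): loud=0.11 → w = 0.11
R3 (z=27.0): quiet=0.28, adequate=0.39; AND[min(a, b)] → w = 0.28
Weighted average = (0.72·26.0 + 0.11·11.0 + 0.28·27.0) / (0.72 + 0.11 + 0.28)
  = 27.4900 / 1.1100 = 24.77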